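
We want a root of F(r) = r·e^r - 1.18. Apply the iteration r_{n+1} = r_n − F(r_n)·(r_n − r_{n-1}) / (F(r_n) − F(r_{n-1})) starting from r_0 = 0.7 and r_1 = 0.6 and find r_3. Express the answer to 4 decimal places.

F(0.7) = 0.229627, F(0.6) = -0.086729
r_2 = 0.600000 − (-0.086729)·(0.600000 − 0.700000) / (-0.086729 − 0.229627) = 0.600000 − (0.008673)/(-0.316356) = 0.627415
F(0.627415) = -0.005000
r_3 = 0.627415 − (-0.005000)·(0.627415 − 0.600000) / (-0.005000 − (-0.086729)) = 0.627415 − (-0.000137)/(0.081728) = 0.629092

0.6291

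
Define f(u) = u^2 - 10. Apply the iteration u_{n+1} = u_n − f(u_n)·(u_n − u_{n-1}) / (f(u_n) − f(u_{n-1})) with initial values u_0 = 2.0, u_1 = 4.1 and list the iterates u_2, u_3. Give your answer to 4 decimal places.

f(2.0) = -6.000000, f(4.1) = 6.810000
u_2 = 4.100000 − 6.810000·(4.100000 − 2.000000) / (6.810000 − (-6.000000)) = 4.100000 − (14.301000)/(12.810000) = 2.983607
f(2.983607) = -1.098092
u_3 = 2.983607 − (-1.098092)·(2.983607 − 4.100000) / (-1.098092 − 6.810000) = 2.983607 − (1.225903)/(-7.908092) = 3.138625

2.9836, 3.1386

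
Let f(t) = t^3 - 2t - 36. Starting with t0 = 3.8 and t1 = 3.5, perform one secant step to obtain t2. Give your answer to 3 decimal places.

3.503

f(3.8) = 11.27200, f(3.5) = -0.12500
t2 = 3.50000 − (-0.12500)·(3.50000 − 3.80000) / (-0.12500 − 11.27200) = 3.50000 − (0.03750)/(-11.39700) = 3.50329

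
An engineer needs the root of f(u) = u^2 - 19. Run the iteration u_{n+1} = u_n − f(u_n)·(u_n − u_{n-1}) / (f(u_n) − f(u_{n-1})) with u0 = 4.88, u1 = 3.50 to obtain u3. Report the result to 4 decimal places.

4.3648

f(4.88) = 4.814400, f(3.50) = -6.750000
u2 = 3.500000 − (-6.750000)·(3.500000 − 4.880000) / (-6.750000 − 4.814400) = 3.500000 − (9.315000)/(-11.564400) = 4.305489
f(4.305489) = -0.462762
u3 = 4.305489 − (-0.462762)·(4.305489 − 3.500000) / (-0.462762 − (-6.750000)) = 4.305489 − (-0.372750)/(6.287238) = 4.364776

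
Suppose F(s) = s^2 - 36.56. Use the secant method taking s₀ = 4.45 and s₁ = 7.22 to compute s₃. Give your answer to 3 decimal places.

F(4.45) = -16.75750, F(7.22) = 15.56840
s₂ = 7.22000 − 15.56840·(7.22000 − 4.45000) / (15.56840 − (-16.75750)) = 7.22000 − (43.12447)/(32.32590) = 5.88595
F(5.88595) = -1.91563
s₃ = 5.88595 − (-1.91563)·(5.88595 − 7.22000) / (-1.91563 − 15.56840) = 5.88595 − (2.55555)/(-17.48403) = 6.03211

6.032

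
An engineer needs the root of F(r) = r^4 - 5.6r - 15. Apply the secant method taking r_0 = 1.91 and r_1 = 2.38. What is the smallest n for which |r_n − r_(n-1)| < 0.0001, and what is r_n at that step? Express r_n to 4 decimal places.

n = 5, r_n = 2.2976

F(1.91) = -12.387366, F(2.38) = 3.757427
r_2 = 2.380000 − 3.757427·(0.470000)/(16.144794) = 2.270615;  |Δ| = 0.109385
F(2.270615) = -1.134260
r_3 = 2.270615 − (-1.134260)·(-0.109385)/(-4.891688) = 2.295979;  |Δ| = 0.025364
F(2.295979) = -0.068564
r_4 = 2.295979 − (-0.068564)·(0.025364)/(1.065696) = 2.297611;  |Δ| = 0.001632
F(2.297611) = 0.001384
r_5 = 2.297611 − 0.001384·(0.001632)/(0.069947) = 2.297579;  |Δ| = 0.000032
|r_5 − r_4| = 0.000032 < 0.0001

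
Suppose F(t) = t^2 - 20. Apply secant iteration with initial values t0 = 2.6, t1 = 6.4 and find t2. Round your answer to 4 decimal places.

4.0711

F(2.6) = -13.240000, F(6.4) = 20.960000
t2 = 6.400000 − 20.960000·(6.400000 − 2.600000) / (20.960000 − (-13.240000)) = 6.400000 − (79.648000)/(34.200000) = 4.071111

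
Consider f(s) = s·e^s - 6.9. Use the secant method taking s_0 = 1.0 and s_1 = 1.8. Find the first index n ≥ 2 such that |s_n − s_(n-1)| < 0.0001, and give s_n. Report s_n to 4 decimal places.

n = 6, s_n = 1.5157

f(1.0) = -4.181718, f(1.8) = 3.989365
s_2 = 1.800000 − 3.989365·(0.800000)/(8.171084) = 1.409416;  |Δ| = 0.390584
f(1.409416) = -1.130463
s_3 = 1.409416 − (-1.130463)·(-0.390584)/(-5.119828) = 1.495658;  |Δ| = 0.086241
f(1.495658) = -0.225973
s_4 = 1.495658 − (-0.225973)·(0.086241)/(0.904490) = 1.517204;  |Δ| = 0.021546
f(1.517204) = 0.017625
s_5 = 1.517204 − 0.017625·(0.021546)/(0.243598) = 1.515645;  |Δ| = 0.001559
f(1.515645) = -0.000247
s_6 = 1.515645 − (-0.000247)·(-0.001559)/(-0.017872) = 1.515666;  |Δ| = 0.000022
|s_6 − s_5| = 0.000022 < 0.0001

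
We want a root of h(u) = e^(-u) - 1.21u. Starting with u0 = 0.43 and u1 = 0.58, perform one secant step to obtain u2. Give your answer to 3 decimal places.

0.502

h(0.43) = 0.13021, h(0.58) = -0.14190
u2 = 0.58000 − (-0.14190)·(0.58000 − 0.43000) / (-0.14190 − 0.13021) = 0.58000 − (-0.02129)/(-0.27211) = 0.50178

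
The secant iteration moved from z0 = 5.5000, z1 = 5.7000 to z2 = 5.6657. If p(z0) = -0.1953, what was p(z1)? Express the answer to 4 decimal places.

0.0404

The secant line through (5.5000, -0.1953) and (5.7000, p(z1)) crosses zero at z2 = 5.6657.
So (5.5000, -0.1953), (5.7000, p(z1)), (5.6657, 0) are collinear:
p(z1) = -0.1953 · (5.7000 − 5.6657) / (5.5000 − 5.6657) = -0.1953 · (0.034300)/(-0.165700) = 0.040427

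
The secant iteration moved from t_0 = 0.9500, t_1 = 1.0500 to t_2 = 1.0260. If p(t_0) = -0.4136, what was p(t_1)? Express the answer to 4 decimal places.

The secant line through (0.9500, -0.4136) and (1.0500, p(t_1)) crosses zero at t_2 = 1.0260.
So (0.9500, -0.4136), (1.0500, p(t_1)), (1.0260, 0) are collinear:
p(t_1) = -0.4136 · (1.0500 − 1.0260) / (0.9500 − 1.0260) = -0.4136 · (0.024000)/(-0.076000) = 0.130611

0.1306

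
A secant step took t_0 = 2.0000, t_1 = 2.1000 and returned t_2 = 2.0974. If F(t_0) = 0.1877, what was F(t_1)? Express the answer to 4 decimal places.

The secant line through (2.0000, 0.1877) and (2.1000, F(t_1)) crosses zero at t_2 = 2.0974.
So (2.0000, 0.1877), (2.1000, F(t_1)), (2.0974, 0) are collinear:
F(t_1) = 0.1877 · (2.1000 − 2.0974) / (2.0000 − 2.0974) = 0.1877 · (0.002600)/(-0.097400) = -0.005010

-0.0050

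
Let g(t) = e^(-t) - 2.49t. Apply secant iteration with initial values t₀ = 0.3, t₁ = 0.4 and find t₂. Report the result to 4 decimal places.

0.2981

g(0.3) = -0.006182, g(0.4) = -0.325680
t₂ = 0.400000 − (-0.325680)·(0.400000 − 0.300000) / (-0.325680 − (-0.006182)) = 0.400000 − (-0.032568)/(-0.319498) = 0.298065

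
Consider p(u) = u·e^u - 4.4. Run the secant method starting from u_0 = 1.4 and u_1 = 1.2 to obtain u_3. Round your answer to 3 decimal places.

1.255

p(1.4) = 1.27728, p(1.2) = -0.41586
u_2 = 1.20000 − (-0.41586)·(1.20000 − 1.40000) / (-0.41586 − 1.27728) = 1.20000 − (0.08317)/(-1.69314) = 1.24912
p(1.24912) = -0.04396
u_3 = 1.24912 − (-0.04396)·(1.24912 − 1.20000) / (-0.04396 − (-0.41586)) = 1.24912 − (-0.00216)/(0.37190) = 1.25493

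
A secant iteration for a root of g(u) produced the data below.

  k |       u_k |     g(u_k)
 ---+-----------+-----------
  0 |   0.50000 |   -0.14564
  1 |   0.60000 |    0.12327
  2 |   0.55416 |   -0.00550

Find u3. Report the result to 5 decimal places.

0.55612

u3 = 0.55416 − (-0.00550)·(0.55416 − 0.60000) / (-0.00550 − 0.12327)
   = 0.55416 − (0.0002521)/(-0.1287700) = 0.5561179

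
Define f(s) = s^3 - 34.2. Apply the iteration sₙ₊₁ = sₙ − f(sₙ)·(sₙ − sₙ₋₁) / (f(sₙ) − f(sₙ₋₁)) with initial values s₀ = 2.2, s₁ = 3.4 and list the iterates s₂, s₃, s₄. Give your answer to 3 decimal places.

3.186, 3.243, 3.246

f(2.2) = -23.55200, f(3.4) = 5.10400
s₂ = 3.40000 − 5.10400·(3.40000 − 2.20000) / (5.10400 − (-23.55200)) = 3.40000 − (6.12480)/(28.65600) = 3.18626
f(3.18626) = -1.85214
s₃ = 3.18626 − (-1.85214)·(3.18626 − 3.40000) / (-1.85214 − 5.10400) = 3.18626 − (0.39587)/(-6.95614) = 3.24317
f(3.24317) = -0.08773
s₄ = 3.24317 − (-0.08773)·(3.24317 − 3.18626) / (-0.08773 − (-1.85214)) = 3.24317 − (-0.00499)/(1.76441) = 3.24600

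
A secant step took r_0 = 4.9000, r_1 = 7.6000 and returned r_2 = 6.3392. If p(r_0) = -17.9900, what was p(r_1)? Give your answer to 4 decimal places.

15.7600

The secant line through (4.9000, -17.9900) and (7.6000, p(r_1)) crosses zero at r_2 = 6.3392.
So (4.9000, -17.9900), (7.6000, p(r_1)), (6.3392, 0) are collinear:
p(r_1) = -17.9900 · (7.6000 − 6.3392) / (4.9000 − 6.3392) = -17.9900 · (1.260800)/(-1.439200) = 15.760000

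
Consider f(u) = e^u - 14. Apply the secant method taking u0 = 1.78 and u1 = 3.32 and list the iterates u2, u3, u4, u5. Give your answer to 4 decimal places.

f(1.78) = -8.070144, f(3.32) = 13.660351
u2 = 3.320000 − 13.660351·(3.320000 − 1.780000) / (13.660351 − (-8.070144)) = 3.320000 − (21.036940)/(21.730494) = 2.351916
f(2.351916) = -3.494319
u3 = 2.351916 − (-3.494319)·(2.351916 − 3.320000) / (-3.494319 − 13.660351) = 2.351916 − (3.382794)/(-17.154669) = 2.549110
f(2.549110) = -1.204290
u4 = 2.549110 − (-1.204290)·(2.549110 − 2.351916) / (-1.204290 − (-3.494319)) = 2.549110 − (-0.237479)/(2.290028) = 2.652811
f(2.652811) = 0.193882
u5 = 2.652811 − 0.193882·(2.652811 − 2.549110) / (0.193882 − (-1.204290)) = 2.652811 − (0.020106)/(1.398173) = 2.638431

2.3519, 2.5491, 2.6528, 2.6384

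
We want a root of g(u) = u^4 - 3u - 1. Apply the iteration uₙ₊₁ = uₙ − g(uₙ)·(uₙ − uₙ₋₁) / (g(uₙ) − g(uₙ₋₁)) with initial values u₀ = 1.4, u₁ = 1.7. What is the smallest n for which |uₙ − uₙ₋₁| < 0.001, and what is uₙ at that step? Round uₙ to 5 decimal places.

n = 5, uₙ = 1.53961

g(1.4) = -1.3584000, g(1.7) = 2.2521000
u₂ = 1.7000000 − 2.2521000·(0.3000000)/(3.6105000) = 1.5128708;  |Δ| = 0.1871292
g(1.5128708) = -0.3001075
u₃ = 1.5128708 − (-0.3001075)·(-0.1871292)/(-2.5522075) = 1.5348748;  |Δ| = 0.0220040
g(1.5348748) = -0.0546388
u₄ = 1.5348748 − (-0.0546388)·(0.0220040)/(0.2454686) = 1.5397727;  |Δ| = 0.0048979
g(1.5397727) = 0.0018487
u₅ = 1.5397727 − 0.0018487·(0.0048979)/(0.0564875) = 1.5396124;  |Δ| = 0.0001603
|u₅ − u₄| = 0.0001603 < 0.001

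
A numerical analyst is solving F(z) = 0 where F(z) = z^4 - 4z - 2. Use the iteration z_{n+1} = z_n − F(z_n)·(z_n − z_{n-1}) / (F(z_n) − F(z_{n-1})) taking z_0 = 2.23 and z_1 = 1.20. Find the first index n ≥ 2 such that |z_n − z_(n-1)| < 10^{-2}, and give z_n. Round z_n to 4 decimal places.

n = 7, z_n = 1.7277

F(2.23) = 13.809734, F(1.20) = -4.726400
z_2 = 1.200000 − (-4.726400)·(-1.030000)/(-18.536134) = 1.462633;  |Δ| = 0.262633
F(1.462633) = -3.273952
z_3 = 1.462633 − (-3.273952)·(0.262633)/(1.452448) = 2.054630;  |Δ| = 0.591998
F(2.054630) = 7.602589
z_4 = 2.054630 − 7.602589·(0.591998)/(10.876541) = 1.640830;  |Δ| = 0.413800
F(1.640830) = -1.314716
z_5 = 1.640830 − (-1.314716)·(-0.413800)/(-8.917305) = 1.701838;  |Δ| = 0.061008
F(1.701838) = -0.419068
z_6 = 1.701838 − (-0.419068)·(0.061008)/(0.895649) = 1.730384;  |Δ| = 0.028545
F(1.730384) = 0.043865
z_7 = 1.730384 − 0.043865·(0.028545)/(0.462933) = 1.727679;  |Δ| = 0.002705
|z_7 − z_6| = 0.002705 < 10^{-2}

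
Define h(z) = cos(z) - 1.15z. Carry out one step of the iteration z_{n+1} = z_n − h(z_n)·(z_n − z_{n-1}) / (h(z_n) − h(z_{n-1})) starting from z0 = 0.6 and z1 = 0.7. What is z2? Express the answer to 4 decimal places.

h(0.6) = 0.135336, h(0.7) = -0.040158
z2 = 0.700000 − (-0.040158)·(0.700000 − 0.600000) / (-0.040158 − 0.135336) = 0.700000 − (-0.004016)/(-0.175493) = 0.677117

0.6771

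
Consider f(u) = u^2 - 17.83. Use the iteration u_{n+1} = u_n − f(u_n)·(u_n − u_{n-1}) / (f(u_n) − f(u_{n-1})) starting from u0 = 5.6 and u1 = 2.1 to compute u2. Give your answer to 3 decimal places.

f(5.6) = 13.53000, f(2.1) = -13.42000
u2 = 2.10000 − (-13.42000)·(2.10000 − 5.60000) / (-13.42000 − 13.53000) = 2.10000 − (46.97000)/(-26.95000) = 3.84286

3.843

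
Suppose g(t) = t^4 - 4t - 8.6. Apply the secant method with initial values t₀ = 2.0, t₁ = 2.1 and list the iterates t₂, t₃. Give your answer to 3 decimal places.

g(2.0) = -0.60000, g(2.1) = 2.44810
t₂ = 2.10000 − 2.44810·(2.10000 − 2.00000) / (2.44810 − (-0.60000)) = 2.10000 − (0.24481)/(3.04810) = 2.01968
g(2.01968) = -0.03948
t₃ = 2.01968 − (-0.03948)·(2.01968 − 2.10000) / (-0.03948 − 2.44810) = 2.01968 − (0.00317)/(-2.48758) = 2.02096

2.020, 2.021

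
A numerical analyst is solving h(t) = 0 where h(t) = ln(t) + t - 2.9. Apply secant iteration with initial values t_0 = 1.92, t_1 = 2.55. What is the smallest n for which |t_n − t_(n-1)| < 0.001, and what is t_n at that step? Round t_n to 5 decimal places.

h(1.92) = -0.3276748, h(2.55) = 0.5860934
t_2 = 2.5500000 − 0.5860934·(0.6300000)/(0.9137682) = 2.1459163;  |Δ| = 0.4040837
h(2.1459163) = 0.0094830
t_3 = 2.1459163 − 0.0094830·(-0.4040837)/(-0.5766104) = 2.1392707;  |Δ| = 0.0066456
h(2.1392707) = -0.0002643
t_4 = 2.1392707 − (-0.0002643)·(-0.0066456)/(-0.0097472) = 2.1394509;  |Δ| = 0.0001802
|t_4 − t_3| = 0.0001802 < 0.001

n = 4, t_n = 2.13945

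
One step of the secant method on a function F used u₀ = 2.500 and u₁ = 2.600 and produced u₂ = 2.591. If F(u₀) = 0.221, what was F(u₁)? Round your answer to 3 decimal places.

-0.022

The secant line through (2.500, 0.221) and (2.600, F(u₁)) crosses zero at u₂ = 2.591.
So (2.500, 0.221), (2.600, F(u₁)), (2.591, 0) are collinear:
F(u₁) = 0.221 · (2.600 − 2.591) / (2.500 − 2.591) = 0.221 · (0.00900)/(-0.09100) = -0.02186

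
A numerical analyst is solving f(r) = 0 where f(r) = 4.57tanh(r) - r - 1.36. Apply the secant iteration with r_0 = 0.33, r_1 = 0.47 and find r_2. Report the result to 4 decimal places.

f(0.33) = -0.234360, f(0.47) = 0.172571
r_2 = 0.470000 − 0.172571·(0.470000 − 0.330000) / (0.172571 − (-0.234360)) = 0.470000 − (0.024160)/(0.406931) = 0.410629

0.4106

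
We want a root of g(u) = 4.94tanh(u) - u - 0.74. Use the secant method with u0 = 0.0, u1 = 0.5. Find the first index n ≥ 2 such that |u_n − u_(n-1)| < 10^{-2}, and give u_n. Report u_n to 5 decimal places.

n = 4, u_n = 0.19068

g(0.0) = -0.7400000, g(0.5) = 1.0428588
u2 = 0.5000000 − 1.0428588·(0.5000000)/(1.7828588) = 0.2075319;  |Δ| = 0.2924681
g(0.2075319) = 0.0632064
u3 = 0.2075319 − 0.0632064·(-0.2924681)/(-0.9796524) = 0.1886621;  |Δ| = 0.0188698
g(0.1886621) = -0.0075739
u4 = 0.1886621 − (-0.0075739)·(-0.0188698)/(-0.0707803) = 0.1906812;  |Δ| = 0.0020192
|u4 − u3| = 0.0020192 < 10^{-2}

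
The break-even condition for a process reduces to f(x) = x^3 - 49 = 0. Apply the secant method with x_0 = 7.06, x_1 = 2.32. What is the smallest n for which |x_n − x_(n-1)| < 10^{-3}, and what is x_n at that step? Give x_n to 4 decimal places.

f(7.06) = 302.895816, f(2.32) = -36.512832
x_2 = 2.320000 − (-36.512832)·(-4.740000)/(-339.408648) = 2.829919;  |Δ| = 0.509919
f(2.829919) = -26.336766
x_3 = 2.829919 − (-26.336766)·(0.509919)/(10.176066) = 4.149644;  |Δ| = 1.319725
f(4.149644) = 22.454974
x_4 = 4.149644 − 22.454974·(1.319725)/(48.791739) = 3.542279;  |Δ| = 0.607365
f(3.542279) = -4.552407
x_5 = 3.542279 − (-4.552407)·(-0.607365)/(-27.007381) = 3.644657;  |Δ| = 0.102378
f(3.644657) = -0.586098
x_6 = 3.644657 − (-0.586098)·(0.102378)/(3.966309) = 3.659786;  |Δ| = 0.015128
f(3.659786) = 0.019282
x_7 = 3.659786 − 0.019282·(0.015128)/(0.605380) = 3.659304;  |Δ| = 0.000482
|x_7 − x_6| = 0.000482 < 10^{-3}

n = 7, x_n = 3.6593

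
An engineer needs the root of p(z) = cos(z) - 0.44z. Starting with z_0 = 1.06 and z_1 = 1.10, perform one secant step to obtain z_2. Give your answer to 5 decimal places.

p(1.06) = 0.0224721, p(1.10) = -0.0304039
z_2 = 1.1000000 − (-0.0304039)·(1.1000000 − 1.0600000) / (-0.0304039 − 0.0224721) = 1.1000000 − (-0.0012162)/(-0.0528760) = 1.0769998

1.07700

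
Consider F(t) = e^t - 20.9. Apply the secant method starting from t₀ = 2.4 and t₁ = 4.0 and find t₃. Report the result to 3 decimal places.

2.924

F(2.4) = -9.87682, F(4.0) = 33.69815
t₂ = 4.00000 − 33.69815·(4.00000 − 2.40000) / (33.69815 − (-9.87682)) = 4.00000 − (53.91704)/(43.57497) = 2.76266
F(2.76266) = -5.05807
t₃ = 2.76266 − (-5.05807)·(2.76266 − 4.00000) / (-5.05807 − 33.69815) = 2.76266 − (6.25855)/(-38.75622) = 2.92415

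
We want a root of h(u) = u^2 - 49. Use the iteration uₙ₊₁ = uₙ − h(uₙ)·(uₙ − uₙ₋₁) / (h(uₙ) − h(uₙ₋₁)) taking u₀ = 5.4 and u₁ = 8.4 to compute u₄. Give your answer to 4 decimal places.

h(5.4) = -19.840000, h(8.4) = 21.560000
u₂ = 8.400000 − 21.560000·(8.400000 − 5.400000) / (21.560000 − (-19.840000)) = 8.400000 − (64.680000)/(41.400000) = 6.837681
h(6.837681) = -2.246116
u₃ = 6.837681 − (-2.246116)·(6.837681 − 8.400000) / (-2.246116 − 21.560000) = 6.837681 − (3.509150)/(-23.806116) = 6.985087
h(6.985087) = -0.208566
u₄ = 6.985087 − (-0.208566)·(6.985087 − 6.837681) / (-0.208566 − (-2.246116)) = 6.985087 − (-0.030744)/(2.037550) = 7.000175

7.0002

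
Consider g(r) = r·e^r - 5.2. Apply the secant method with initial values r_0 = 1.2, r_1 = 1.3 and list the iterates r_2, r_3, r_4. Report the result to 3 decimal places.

g(1.2) = -1.21586, g(1.3) = -0.42991
r_2 = 1.30000 − (-0.42991)·(1.30000 − 1.20000) / (-0.42991 − (-1.21586)) = 1.30000 − (-0.04299)/(0.78595) = 1.35470
g(1.35470) = 0.05028
r_3 = 1.35470 − 0.05028·(1.35470 − 1.30000) / (0.05028 − (-0.42991)) = 1.35470 − (0.00275)/(0.48019) = 1.34897
g(1.34897) = -0.00178
r_4 = 1.34897 − (-0.00178)·(1.34897 − 1.35470) / (-0.00178 − 0.05028) = 1.34897 − (0.00001)/(-0.05205) = 1.34917

1.355, 1.349, 1.349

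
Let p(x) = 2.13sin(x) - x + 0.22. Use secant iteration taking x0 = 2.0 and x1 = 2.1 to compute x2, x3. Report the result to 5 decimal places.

p(2.0) = 0.1568035, p(2.1) = -0.0413640
x2 = 2.1000000 − (-0.0413640)·(2.1000000 − 2.0000000) / (-0.0413640 − 0.1568035) = 2.1000000 − (-0.0041364)/(-0.1981676) = 2.0791267
p(2.0791267) = 0.0015526
x3 = 2.0791267 − 0.0015526·(2.0791267 − 2.1000000) / (0.0015526 − (-0.0413640)) = 2.0791267 − (-0.0000324)/(0.0429166) = 2.0798818

2.07913, 2.07988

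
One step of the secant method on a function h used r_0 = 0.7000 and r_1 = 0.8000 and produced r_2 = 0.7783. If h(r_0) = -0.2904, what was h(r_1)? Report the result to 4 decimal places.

0.0805

The secant line through (0.7000, -0.2904) and (0.8000, h(r_1)) crosses zero at r_2 = 0.7783.
So (0.7000, -0.2904), (0.8000, h(r_1)), (0.7783, 0) are collinear:
h(r_1) = -0.2904 · (0.8000 − 0.7783) / (0.7000 − 0.7783) = -0.2904 · (0.021700)/(-0.078300) = 0.080481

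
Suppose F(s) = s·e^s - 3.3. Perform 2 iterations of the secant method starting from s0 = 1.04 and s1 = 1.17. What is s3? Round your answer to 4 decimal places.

F(1.04) = -0.357614, F(1.17) = 0.469731
s2 = 1.170000 − 0.469731·(1.170000 − 1.040000) / (0.469731 − (-0.357614)) = 1.170000 − (0.061065)/(0.827346) = 1.096192
F(1.096192) = -0.019376
s3 = 1.096192 − (-0.019376)·(1.096192 − 1.170000) / (-0.019376 − 0.469731) = 1.096192 − (0.001430)/(-0.489108) = 1.099116

1.0991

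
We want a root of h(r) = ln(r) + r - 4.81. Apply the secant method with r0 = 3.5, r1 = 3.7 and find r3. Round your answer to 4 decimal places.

3.5446

h(3.5) = -0.057237, h(3.7) = 0.198333
r2 = 3.700000 − 0.198333·(3.700000 − 3.500000) / (0.198333 − (-0.057237)) = 3.700000 − (0.039667)/(0.255570) = 3.544792
h(3.544792) = 0.000271
r3 = 3.544792 − 0.000271·(3.544792 − 3.700000) / (0.000271 − 0.198333) = 3.544792 − (-0.000042)/(-0.198062) = 3.544579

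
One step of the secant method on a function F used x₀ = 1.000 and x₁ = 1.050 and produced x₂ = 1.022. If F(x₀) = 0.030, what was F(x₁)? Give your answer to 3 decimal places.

-0.038

The secant line through (1.000, 0.030) and (1.050, F(x₁)) crosses zero at x₂ = 1.022.
So (1.000, 0.030), (1.050, F(x₁)), (1.022, 0) are collinear:
F(x₁) = 0.030 · (1.050 − 1.022) / (1.000 − 1.022) = 0.030 · (0.02800)/(-0.02200) = -0.03818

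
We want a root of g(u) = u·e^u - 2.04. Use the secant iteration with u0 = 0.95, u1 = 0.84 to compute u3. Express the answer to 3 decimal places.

g(0.95) = 0.41642, g(0.84) = -0.09425
u2 = 0.84000 − (-0.09425)·(0.84000 − 0.95000) / (-0.09425 − 0.41642) = 0.84000 − (0.01037)/(-0.51068) = 0.86030
g(0.86030) = -0.00635
u3 = 0.86030 − (-0.00635)·(0.86030 − 0.84000) / (-0.00635 − (-0.09425)) = 0.86030 − (-0.00013)/(0.08790) = 0.86177

0.862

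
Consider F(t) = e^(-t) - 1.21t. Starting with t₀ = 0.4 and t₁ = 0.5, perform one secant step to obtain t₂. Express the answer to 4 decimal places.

F(0.4) = 0.186320, F(0.5) = 0.001531
t₂ = 0.500000 − 0.001531·(0.500000 − 0.400000) / (0.001531 − 0.186320) = 0.500000 − (0.000153)/(-0.184789) = 0.500828

0.5008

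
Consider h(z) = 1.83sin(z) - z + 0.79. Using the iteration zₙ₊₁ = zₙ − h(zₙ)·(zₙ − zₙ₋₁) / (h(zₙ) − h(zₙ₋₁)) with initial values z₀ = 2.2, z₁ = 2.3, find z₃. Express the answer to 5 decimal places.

2.23308

h(2.2) = 0.0695484, h(2.3) = -0.1453595
z₂ = 2.3000000 − (-0.1453595)·(2.3000000 − 2.2000000) / (-0.1453595 − 0.0695484) = 2.3000000 − (-0.0145359)/(-0.2149079) = 2.2323620
h(2.2323620) = 0.0015654
z₃ = 2.2323620 − 0.0015654·(2.2323620 − 2.3000000) / (0.0015654 − (-0.1453595)) = 2.2323620 − (-0.0001059)/(0.1469249) = 2.2330826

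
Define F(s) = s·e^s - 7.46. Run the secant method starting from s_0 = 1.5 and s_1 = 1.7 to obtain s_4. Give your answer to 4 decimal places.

F(1.5) = -0.737466, F(1.7) = 1.845711
s_2 = 1.700000 − 1.845711·(1.700000 − 1.500000) / (1.845711 − (-0.737466)) = 1.700000 − (0.369142)/(2.583177) = 1.557098
F(1.557098) = -0.071526
s_3 = 1.557098 − (-0.071526)·(1.557098 − 1.700000) / (-0.071526 − 1.845711) = 1.557098 − (0.010221)/(-1.917237) = 1.562429
F(1.562429) = -0.006599
s_4 = 1.562429 − (-0.006599)·(1.562429 − 1.557098) / (-0.006599 − (-0.071526)) = 1.562429 − (-0.000035)/(0.064927) = 1.562971

1.5630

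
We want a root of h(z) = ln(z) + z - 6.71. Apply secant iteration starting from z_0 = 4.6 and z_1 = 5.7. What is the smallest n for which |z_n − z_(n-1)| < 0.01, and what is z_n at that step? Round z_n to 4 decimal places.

h(4.6) = -0.583944, h(5.7) = 0.730466
z_2 = 5.700000 − 0.730466·(1.100000)/(1.314410) = 5.088689;  |Δ| = 0.611311
h(5.088689) = 0.005710
z_3 = 5.088689 − 0.005710·(-0.611311)/(-0.724757) = 5.083873;  |Δ| = 0.004816
|z_3 − z_2| = 0.004816 < 0.01

n = 3, z_n = 5.0839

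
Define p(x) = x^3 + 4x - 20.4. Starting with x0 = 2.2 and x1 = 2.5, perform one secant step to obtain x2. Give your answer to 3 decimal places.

p(2.2) = -0.95200, p(2.5) = 5.22500
x2 = 2.50000 − 5.22500·(2.50000 − 2.20000) / (5.22500 − (-0.95200)) = 2.50000 − (1.56750)/(6.17700) = 2.24624

2.246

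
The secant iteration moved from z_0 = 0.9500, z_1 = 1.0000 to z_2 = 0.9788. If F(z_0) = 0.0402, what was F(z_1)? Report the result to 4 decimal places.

-0.0296

The secant line through (0.9500, 0.0402) and (1.0000, F(z_1)) crosses zero at z_2 = 0.9788.
So (0.9500, 0.0402), (1.0000, F(z_1)), (0.9788, 0) are collinear:
F(z_1) = 0.0402 · (1.0000 − 0.9788) / (0.9500 − 0.9788) = 0.0402 · (0.021200)/(-0.028800) = -0.029592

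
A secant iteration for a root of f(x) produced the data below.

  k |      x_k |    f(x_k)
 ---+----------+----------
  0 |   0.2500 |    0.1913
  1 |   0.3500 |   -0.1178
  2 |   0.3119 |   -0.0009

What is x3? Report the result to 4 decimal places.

0.3116

x3 = 0.3119 − (-0.0009)·(0.3119 − 0.3500) / (-0.0009 − (-0.1178))
   = 0.3119 − (0.000034)/(0.116900) = 0.311607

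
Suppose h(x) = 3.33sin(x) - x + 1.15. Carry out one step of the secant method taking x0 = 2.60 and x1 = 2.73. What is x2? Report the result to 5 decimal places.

h(2.60) = 0.2666196, h(2.73) = -0.2477686
x2 = 2.7300000 − (-0.2477686)·(2.7300000 − 2.6000000) / (-0.2477686 − 0.2666196) = 2.7300000 − (-0.0322099)/(-0.5143882) = 2.6673821

2.66738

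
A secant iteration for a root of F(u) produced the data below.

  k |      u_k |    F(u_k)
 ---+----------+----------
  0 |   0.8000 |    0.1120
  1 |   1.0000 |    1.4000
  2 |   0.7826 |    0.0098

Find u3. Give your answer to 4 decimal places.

0.7811

u3 = 0.7826 − 0.0098·(0.7826 − 1.0000) / (0.0098 − 1.4000)
   = 0.7826 − (-0.002131)/(-1.390200) = 0.781067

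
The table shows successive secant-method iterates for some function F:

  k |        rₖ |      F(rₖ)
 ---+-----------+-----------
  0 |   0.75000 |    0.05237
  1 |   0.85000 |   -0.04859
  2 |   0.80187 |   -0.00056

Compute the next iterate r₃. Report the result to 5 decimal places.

r₃ = 0.80187 − (-0.00056)·(0.80187 − 0.85000) / (-0.00056 − (-0.04859))
   = 0.80187 − (0.0000270)/(0.0480300) = 0.8013088

0.80131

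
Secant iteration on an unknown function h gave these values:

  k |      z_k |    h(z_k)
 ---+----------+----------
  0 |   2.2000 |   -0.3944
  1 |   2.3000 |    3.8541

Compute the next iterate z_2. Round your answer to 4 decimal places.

z_2 = 2.3000 − 3.8541·(2.3000 − 2.2000) / (3.8541 − (-0.3944))
   = 2.3000 − (0.385410)/(4.248500) = 2.209283

2.2093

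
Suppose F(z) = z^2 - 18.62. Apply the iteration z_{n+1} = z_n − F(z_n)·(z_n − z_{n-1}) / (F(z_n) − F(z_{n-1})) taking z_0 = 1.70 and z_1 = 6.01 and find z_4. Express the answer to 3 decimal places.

4.322

F(1.70) = -15.73000, F(6.01) = 17.50010
z_2 = 6.01000 − 17.50010·(6.01000 − 1.70000) / (17.50010 − (-15.73000)) = 6.01000 − (75.42543)/(33.23010) = 3.74021
F(3.74021) = -4.63085
z_3 = 3.74021 − (-4.63085)·(3.74021 − 6.01000) / (-4.63085 − 17.50010) = 3.74021 − (10.51106)/(-22.13095) = 4.21516
F(4.21516) = -0.85246
z_4 = 4.21516 − (-0.85246)·(4.21516 − 3.74021) / (-0.85246 − (-4.63085)) = 4.21516 − (-0.40487)/(3.77839) = 4.32231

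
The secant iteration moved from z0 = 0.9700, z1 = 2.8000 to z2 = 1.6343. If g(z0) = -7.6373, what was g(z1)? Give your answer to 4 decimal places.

The secant line through (0.9700, -7.6373) and (2.8000, g(z1)) crosses zero at z2 = 1.6343.
So (0.9700, -7.6373), (2.8000, g(z1)), (1.6343, 0) are collinear:
g(z1) = -7.6373 · (2.8000 − 1.6343) / (0.9700 − 1.6343) = -7.6373 · (1.165700)/(-0.664300) = 13.401777

13.4018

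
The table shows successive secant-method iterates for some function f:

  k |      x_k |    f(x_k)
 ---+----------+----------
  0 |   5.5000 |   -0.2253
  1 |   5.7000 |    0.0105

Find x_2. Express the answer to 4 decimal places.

x_2 = 5.7000 − 0.0105·(5.7000 − 5.5000) / (0.0105 − (-0.2253))
   = 5.7000 − (0.002100)/(0.235800) = 5.691094

5.6911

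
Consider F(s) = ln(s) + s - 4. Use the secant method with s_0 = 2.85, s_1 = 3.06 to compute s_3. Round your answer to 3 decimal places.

F(2.85) = -0.10268, F(3.06) = 0.17841
s_2 = 3.06000 − 0.17841·(3.06000 − 2.85000) / (0.17841 − (-0.10268)) = 3.06000 − (0.03747)/(0.28110) = 2.92671
F(2.92671) = 0.00059
s_3 = 2.92671 − 0.00059·(2.92671 − 3.06000) / (0.00059 − 0.17841) = 2.92671 − (-0.00008)/(-0.17783) = 2.92627

2.926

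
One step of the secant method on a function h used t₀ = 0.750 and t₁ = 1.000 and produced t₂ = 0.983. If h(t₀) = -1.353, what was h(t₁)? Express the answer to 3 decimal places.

The secant line through (0.750, -1.353) and (1.000, h(t₁)) crosses zero at t₂ = 0.983.
So (0.750, -1.353), (1.000, h(t₁)), (0.983, 0) are collinear:
h(t₁) = -1.353 · (1.000 − 0.983) / (0.750 − 0.983) = -1.353 · (0.01700)/(-0.23300) = 0.09872

0.099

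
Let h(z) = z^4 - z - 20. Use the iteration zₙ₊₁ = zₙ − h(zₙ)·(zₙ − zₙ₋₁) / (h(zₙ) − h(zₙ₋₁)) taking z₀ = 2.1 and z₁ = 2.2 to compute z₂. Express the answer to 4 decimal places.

2.1684

h(2.1) = -2.651900, h(2.2) = 1.225600
z₂ = 2.200000 − 1.225600·(2.200000 − 2.100000) / (1.225600 − (-2.651900)) = 2.200000 − (0.122560)/(3.877500) = 2.168392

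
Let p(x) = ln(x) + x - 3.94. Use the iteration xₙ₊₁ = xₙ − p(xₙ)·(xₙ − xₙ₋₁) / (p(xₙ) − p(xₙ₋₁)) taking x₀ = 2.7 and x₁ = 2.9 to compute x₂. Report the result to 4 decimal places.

p(2.7) = -0.246748, p(2.9) = 0.024711
x₂ = 2.900000 − 0.024711·(2.900000 − 2.700000) / (0.024711 − (-0.246748)) = 2.900000 − (0.004942)/(0.271459) = 2.881794

2.8818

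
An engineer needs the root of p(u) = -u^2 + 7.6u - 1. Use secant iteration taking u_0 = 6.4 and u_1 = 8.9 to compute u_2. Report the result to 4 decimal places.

7.2675

p(6.4) = 6.680000, p(8.9) = -12.570000
u_2 = 8.900000 − (-12.570000)·(8.900000 − 6.400000) / (-12.570000 − 6.680000) = 8.900000 − (-31.425000)/(-19.250000) = 7.267532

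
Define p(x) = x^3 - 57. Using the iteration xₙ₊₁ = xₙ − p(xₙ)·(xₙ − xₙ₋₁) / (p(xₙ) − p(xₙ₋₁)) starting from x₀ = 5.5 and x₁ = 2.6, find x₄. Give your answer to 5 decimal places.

p(5.5) = 109.3750000, p(2.6) = -39.4240000
x₂ = 2.6000000 − (-39.4240000)·(2.6000000 − 5.5000000) / (-39.4240000 − 109.3750000) = 2.6000000 − (114.3296000)/(-148.7990000) = 3.3683492
p(3.3683492) = -18.7834617
x₃ = 3.3683492 − (-18.7834617)·(3.3683492 − 2.6000000) / (-18.7834617 − (-39.4240000)) = 3.3683492 − (-14.4322587)/(20.6405383) = 4.0675684
p(4.0675684) = 10.2983752
x₄ = 4.0675684 − 10.2983752·(4.0675684 − 3.3683492) / (10.2983752 − (-18.7834617)) = 4.0675684 − (7.2008206)/(29.0818368) = 3.8199629

3.81996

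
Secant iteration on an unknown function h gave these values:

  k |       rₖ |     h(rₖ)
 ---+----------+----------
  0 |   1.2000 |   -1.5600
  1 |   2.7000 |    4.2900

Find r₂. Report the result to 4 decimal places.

1.6000

r₂ = 2.7000 − 4.2900·(2.7000 − 1.2000) / (4.2900 − (-1.5600))
   = 2.7000 − (6.435000)/(5.850000) = 1.600000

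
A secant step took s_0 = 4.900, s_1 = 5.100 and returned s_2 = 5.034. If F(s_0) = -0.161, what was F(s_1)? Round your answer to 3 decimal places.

0.079

The secant line through (4.900, -0.161) and (5.100, F(s_1)) crosses zero at s_2 = 5.034.
So (4.900, -0.161), (5.100, F(s_1)), (5.034, 0) are collinear:
F(s_1) = -0.161 · (5.100 − 5.034) / (4.900 − 5.034) = -0.161 · (0.06600)/(-0.13400) = 0.07930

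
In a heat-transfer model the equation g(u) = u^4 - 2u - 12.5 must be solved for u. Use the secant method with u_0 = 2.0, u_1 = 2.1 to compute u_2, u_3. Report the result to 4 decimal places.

g(2.0) = -0.500000, g(2.1) = 2.748100
u_2 = 2.100000 − 2.748100·(2.100000 − 2.000000) / (2.748100 − (-0.500000)) = 2.100000 − (0.274810)/(3.248100) = 2.015394
g(2.015394) = -0.032475
u_3 = 2.015394 − (-0.032475)·(2.015394 − 2.100000) / (-0.032475 − 2.748100) = 2.015394 − (0.002748)/(-2.780575) = 2.016382

2.0154, 2.0164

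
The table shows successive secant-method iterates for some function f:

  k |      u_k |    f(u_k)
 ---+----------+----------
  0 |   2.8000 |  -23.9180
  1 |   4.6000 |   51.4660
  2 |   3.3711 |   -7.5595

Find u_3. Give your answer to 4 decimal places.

3.5285

u_3 = 3.3711 − (-7.5595)·(3.3711 − 4.6000) / (-7.5595 − 51.4660)
   = 3.3711 − (9.289870)/(-59.025500) = 3.528487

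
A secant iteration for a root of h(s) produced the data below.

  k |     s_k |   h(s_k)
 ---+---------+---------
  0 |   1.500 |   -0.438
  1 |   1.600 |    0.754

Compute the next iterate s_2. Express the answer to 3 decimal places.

s_2 = 1.600 − 0.754·(1.600 − 1.500) / (0.754 − (-0.438))
   = 1.600 − (0.07540)/(1.19200) = 1.53674

1.537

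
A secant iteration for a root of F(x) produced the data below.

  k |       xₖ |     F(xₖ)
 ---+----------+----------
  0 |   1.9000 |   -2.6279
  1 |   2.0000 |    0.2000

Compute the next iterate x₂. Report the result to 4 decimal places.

1.9929

x₂ = 2.0000 − 0.2000·(2.0000 − 1.9000) / (0.2000 − (-2.6279))
   = 2.0000 − (0.020000)/(2.827900) = 1.992928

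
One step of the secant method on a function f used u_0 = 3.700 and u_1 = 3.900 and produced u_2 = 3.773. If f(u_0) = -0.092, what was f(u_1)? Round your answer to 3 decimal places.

The secant line through (3.700, -0.092) and (3.900, f(u_1)) crosses zero at u_2 = 3.773.
So (3.700, -0.092), (3.900, f(u_1)), (3.773, 0) are collinear:
f(u_1) = -0.092 · (3.900 − 3.773) / (3.700 − 3.773) = -0.092 · (0.12700)/(-0.07300) = 0.16005

0.160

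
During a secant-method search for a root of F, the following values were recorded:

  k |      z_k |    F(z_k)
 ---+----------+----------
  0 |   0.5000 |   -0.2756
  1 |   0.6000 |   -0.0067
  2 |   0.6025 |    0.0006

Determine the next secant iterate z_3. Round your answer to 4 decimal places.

z_3 = 0.6025 − 0.0006·(0.6025 − 0.6000) / (0.0006 − (-0.0067))
   = 0.6025 − (0.000002)/(0.007300) = 0.602295

0.6023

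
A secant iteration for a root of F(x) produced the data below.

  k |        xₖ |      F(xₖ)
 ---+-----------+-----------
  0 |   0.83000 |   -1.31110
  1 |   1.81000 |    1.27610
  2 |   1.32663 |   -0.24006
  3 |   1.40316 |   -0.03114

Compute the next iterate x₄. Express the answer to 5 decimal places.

x₄ = 1.40316 − (-0.03114)·(1.40316 − 1.32663) / (-0.03114 − (-0.24006))
   = 1.40316 − (-0.0023831)/(0.2089200) = 1.4145670

1.41457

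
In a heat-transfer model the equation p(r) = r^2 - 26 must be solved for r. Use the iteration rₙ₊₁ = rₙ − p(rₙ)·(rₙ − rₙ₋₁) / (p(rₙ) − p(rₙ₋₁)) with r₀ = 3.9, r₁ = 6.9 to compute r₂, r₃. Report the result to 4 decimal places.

4.8991, 5.0685

p(3.9) = -10.790000, p(6.9) = 21.610000
r₂ = 6.900000 − 21.610000·(6.900000 − 3.900000) / (21.610000 − (-10.790000)) = 6.900000 − (64.830000)/(32.400000) = 4.899074
p(4.899074) = -1.999073
r₃ = 4.899074 − (-1.999073)·(4.899074 − 6.900000) / (-1.999073 − 21.610000) = 4.899074 − (3.999997)/(-23.609073) = 5.068500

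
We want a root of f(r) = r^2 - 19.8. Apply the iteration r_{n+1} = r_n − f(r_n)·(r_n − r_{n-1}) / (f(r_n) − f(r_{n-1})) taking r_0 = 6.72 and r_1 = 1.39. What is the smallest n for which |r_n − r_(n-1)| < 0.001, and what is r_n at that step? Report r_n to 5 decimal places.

f(6.72) = 25.3584000, f(1.39) = -17.8679000
r_2 = 1.3900000 − (-17.8679000)·(-5.3300000)/(-43.2263000) = 3.5931936;  |Δ| = 2.2031936
f(3.5931936) = -6.8889598
r_3 = 3.5931936 − (-6.8889598)·(2.2031936)/(10.9789402) = 4.9756323;  |Δ| = 1.3824387
f(4.9756323) = 4.9569170
r_4 = 4.9756323 − 4.9569170·(1.3824387)/(11.8458768) = 4.3971497;  |Δ| = 0.5784826
f(4.3971497) = -0.4650746
r_5 = 4.3971497 − (-0.4650746)·(-0.5784826)/(-5.4219917) = 4.4467694;  |Δ| = 0.0496197
f(4.4467694) = -0.0262420
r_6 = 4.4467694 − (-0.0262420)·(0.0496197)/(0.4388326) = 4.4497366;  |Δ| = 0.0029672
f(4.4497366) = 0.0001560
r_7 = 4.4497366 − 0.0001560·(0.0029672)/(0.0263981) = 4.4497191;  |Δ| = 0.0000175
|r_7 − r_6| = 0.0000175 < 0.001

n = 7, r_n = 4.44972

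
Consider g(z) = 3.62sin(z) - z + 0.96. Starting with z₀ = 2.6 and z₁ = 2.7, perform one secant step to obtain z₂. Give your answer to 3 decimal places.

2.654

g(2.6) = 0.22611, g(2.7) = -0.19288
z₂ = 2.70000 − (-0.19288)·(2.70000 − 2.60000) / (-0.19288 − 0.22611) = 2.70000 − (-0.01929)/(-0.41900) = 2.65397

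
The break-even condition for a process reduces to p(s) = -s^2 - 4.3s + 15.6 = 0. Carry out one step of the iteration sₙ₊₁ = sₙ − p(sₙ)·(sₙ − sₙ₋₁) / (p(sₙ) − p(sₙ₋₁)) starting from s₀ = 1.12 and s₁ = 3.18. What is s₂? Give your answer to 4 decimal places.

p(1.12) = 9.529600, p(3.18) = -8.186400
s₂ = 3.180000 − (-8.186400)·(3.180000 − 1.120000) / (-8.186400 − 9.529600) = 3.180000 − (-16.863984)/(-17.716000) = 2.228093

2.2281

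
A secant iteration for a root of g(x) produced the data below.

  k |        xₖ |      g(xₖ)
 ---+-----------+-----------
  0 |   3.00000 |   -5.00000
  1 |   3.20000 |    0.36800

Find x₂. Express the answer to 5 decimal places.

3.18629

x₂ = 3.20000 − 0.36800·(3.20000 − 3.00000) / (0.36800 − (-5.00000))
   = 3.20000 − (0.0736000)/(5.3680000) = 3.1862891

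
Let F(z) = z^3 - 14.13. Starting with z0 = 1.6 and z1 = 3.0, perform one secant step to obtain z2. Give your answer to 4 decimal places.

F(1.6) = -10.034000, F(3.0) = 12.870000
z2 = 3.000000 − 12.870000·(3.000000 − 1.600000) / (12.870000 − (-10.034000)) = 3.000000 − (18.018000)/(22.904000) = 2.213325

2.2133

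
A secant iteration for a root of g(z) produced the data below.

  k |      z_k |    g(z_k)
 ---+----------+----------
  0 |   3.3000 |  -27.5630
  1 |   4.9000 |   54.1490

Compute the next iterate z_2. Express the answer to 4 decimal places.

3.8397

z_2 = 4.9000 − 54.1490·(4.9000 − 3.3000) / (54.1490 − (-27.5630))
   = 4.9000 − (86.638400)/(81.712000) = 3.839710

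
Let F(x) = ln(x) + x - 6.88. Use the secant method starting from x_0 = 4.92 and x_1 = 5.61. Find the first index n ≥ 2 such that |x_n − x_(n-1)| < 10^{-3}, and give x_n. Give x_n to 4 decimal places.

n = 4, x_n = 5.2263

F(4.92) = -0.366691, F(5.61) = 0.454551
x_2 = 5.610000 − 0.454551·(0.690000)/(0.821242) = 5.228091;  |Δ| = 0.381909
F(5.228091) = 0.002137
x_3 = 5.228091 − 0.002137·(-0.381909)/(-0.452414) = 5.226287;  |Δ| = 0.001804
F(5.226287) = -0.000012
x_4 = 5.226287 − (-0.000012)·(-0.001804)/(-0.002149) = 5.226297;  |Δ| = 0.000010
|x_4 − x_3| = 0.000010 < 10^{-3}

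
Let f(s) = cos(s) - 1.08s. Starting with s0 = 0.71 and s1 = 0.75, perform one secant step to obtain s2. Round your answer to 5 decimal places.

f(0.71) = -0.0084381, f(0.75) = -0.0783111
s2 = 0.7500000 − (-0.0783111)·(0.7500000 − 0.7100000) / (-0.0783111 − (-0.0084381)) = 0.7500000 − (-0.0031324)/(-0.0698730) = 0.7051695

0.70517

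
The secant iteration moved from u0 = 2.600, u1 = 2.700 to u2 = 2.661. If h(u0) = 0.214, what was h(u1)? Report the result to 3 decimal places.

The secant line through (2.600, 0.214) and (2.700, h(u1)) crosses zero at u2 = 2.661.
So (2.600, 0.214), (2.700, h(u1)), (2.661, 0) are collinear:
h(u1) = 0.214 · (2.700 − 2.661) / (2.600 − 2.661) = 0.214 · (0.03900)/(-0.06100) = -0.13682

-0.137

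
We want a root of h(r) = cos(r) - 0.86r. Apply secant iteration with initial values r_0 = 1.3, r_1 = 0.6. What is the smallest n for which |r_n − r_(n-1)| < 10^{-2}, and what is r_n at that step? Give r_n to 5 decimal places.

h(1.3) = -0.8505012, h(0.6) = 0.3093356
r_2 = 0.6000000 − 0.3093356·(-0.7000000)/(1.1598368) = 0.7866943;  |Δ| = 0.1866943
h(0.7866943) = 0.0296326
r_3 = 0.7866943 − 0.0296326·(0.1866943)/(-0.2797031) = 0.8064733;  |Δ| = 0.0197789
h(0.8064733) = -0.0015185
r_4 = 0.8064733 − (-0.0015185)·(0.0197789)/(-0.0311510) = 0.8055091;  |Δ| = 0.0009641
|r_4 − r_3| = 0.0009641 < 10^{-2}

n = 4, r_n = 0.80551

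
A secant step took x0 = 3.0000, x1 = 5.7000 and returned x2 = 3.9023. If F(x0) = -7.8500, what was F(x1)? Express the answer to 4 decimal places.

15.6400

The secant line through (3.0000, -7.8500) and (5.7000, F(x1)) crosses zero at x2 = 3.9023.
So (3.0000, -7.8500), (5.7000, F(x1)), (3.9023, 0) are collinear:
F(x1) = -7.8500 · (5.7000 − 3.9023) / (3.0000 − 3.9023) = -7.8500 · (1.797700)/(-0.902300) = 15.639970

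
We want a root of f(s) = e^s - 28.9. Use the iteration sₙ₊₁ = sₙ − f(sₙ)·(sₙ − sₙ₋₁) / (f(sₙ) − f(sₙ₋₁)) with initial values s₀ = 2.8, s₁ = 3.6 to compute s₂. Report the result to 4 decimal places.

f(2.8) = -12.455353, f(3.6) = 7.698234
s₂ = 3.600000 − 7.698234·(3.600000 − 2.800000) / (7.698234 − (-12.455353)) = 3.600000 − (6.158588)/(20.153588) = 3.294417

3.2944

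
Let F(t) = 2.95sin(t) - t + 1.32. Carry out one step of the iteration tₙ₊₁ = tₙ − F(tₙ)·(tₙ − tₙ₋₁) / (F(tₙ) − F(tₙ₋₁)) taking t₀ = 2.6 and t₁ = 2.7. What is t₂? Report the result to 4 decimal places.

2.6669

F(2.6) = 0.240729, F(2.7) = -0.119229
t₂ = 2.700000 − (-0.119229)·(2.700000 − 2.600000) / (-0.119229 − 0.240729) = 2.700000 − (-0.011923)/(-0.359958) = 2.666877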